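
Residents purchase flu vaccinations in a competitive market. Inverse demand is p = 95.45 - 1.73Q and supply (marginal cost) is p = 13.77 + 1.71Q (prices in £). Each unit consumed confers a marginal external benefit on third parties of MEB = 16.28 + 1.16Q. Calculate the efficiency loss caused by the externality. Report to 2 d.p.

Market equilibrium (private): 13.77 + 1.71Q = 95.45 - 1.73Q → Q_m = 23.7442.
Social marginal benefit = demand + MEB = 111.73 - 0.57Q.
Set SMB = MC: 111.73 - 0.57Q = 13.77 + 1.71Q → Q* = 42.9649.
Height of the DWL triangle at Q_m is SMB(Q_m) − MC(Q_m) = MEB(Q_m) = 43.8233.
DWL = ½ × 19.2207 × 43.8233 = 421.1573.

DWL = £421.16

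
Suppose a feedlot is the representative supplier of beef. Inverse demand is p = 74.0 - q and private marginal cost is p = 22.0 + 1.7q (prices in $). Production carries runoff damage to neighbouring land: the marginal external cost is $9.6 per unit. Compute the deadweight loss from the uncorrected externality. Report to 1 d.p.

DWL = $17.1

Market equilibrium (private): 22.0 + 1.7q = 74.0 - q → q_m = 19.2593.
Social marginal cost = private MC + MEC = 31.6 + 1.7q.
Set SMC = demand: 31.6 + 1.7q = 74.0 - q → q* = 15.7037.
Height of the DWL triangle at q_m is SMC(q_m) − demand(q_m) = MEC(q_m) = 9.6000.
DWL = ½ × 3.5556 × 9.6000 = 17.0669.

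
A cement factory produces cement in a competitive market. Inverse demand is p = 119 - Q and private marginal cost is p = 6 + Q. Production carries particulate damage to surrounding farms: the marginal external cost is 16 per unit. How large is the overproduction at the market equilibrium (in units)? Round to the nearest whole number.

Market equilibrium (private): 6 + Q = 119 - Q → Q_m = 56.5000.
Social marginal cost = private MC + MEC = 22 + Q.
Set SMC = demand: 22 + Q = 119 - Q → Q* = 48.5000.
Gap = |56.5000 − 48.5000| = 8.0000.

8 units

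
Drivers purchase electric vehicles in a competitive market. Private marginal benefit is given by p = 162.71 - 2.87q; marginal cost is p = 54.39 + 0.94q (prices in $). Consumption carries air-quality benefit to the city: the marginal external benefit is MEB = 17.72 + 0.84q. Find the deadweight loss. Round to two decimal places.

DWL = $291.36

Market equilibrium (private): 54.39 + 0.94q = 162.71 - 2.87q → q_m = 28.4304.
Social marginal benefit = demand + MEB = 180.43 - 2.03q.
Set SMB = MC: 180.43 - 2.03q = 54.39 + 0.94q → q* = 42.4377.
The loss is the area between SMB and MC from q* to q_m; with linear curves that's a triangle of height MEB(q_m).
DWL = ½ × 14.0073 × 41.6016 = 291.3630.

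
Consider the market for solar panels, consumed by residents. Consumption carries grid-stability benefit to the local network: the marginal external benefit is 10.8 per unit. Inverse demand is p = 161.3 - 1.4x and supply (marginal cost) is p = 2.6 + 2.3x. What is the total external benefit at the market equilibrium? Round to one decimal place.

Market equilibrium (private): 2.6 + 2.3x = 161.3 - 1.4x → x_m = 42.8919.
Total external benefit = MEB × x_m = 10.8 × 42.8919 = 463.2325.

463.2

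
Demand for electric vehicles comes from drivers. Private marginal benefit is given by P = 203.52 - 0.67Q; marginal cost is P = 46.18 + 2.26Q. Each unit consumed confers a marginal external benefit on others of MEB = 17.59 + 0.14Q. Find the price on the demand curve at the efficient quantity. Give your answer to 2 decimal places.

Social marginal benefit = demand + MEB = 221.11 - 0.53Q.
Set SMB = MC: 221.11 - 0.53Q = 46.18 + 2.26Q → Q* = 62.6989.
Consumer price on the demand curve at Q*: 203.52 − 0.67×62.6989 = 161.5117.

P = 161.51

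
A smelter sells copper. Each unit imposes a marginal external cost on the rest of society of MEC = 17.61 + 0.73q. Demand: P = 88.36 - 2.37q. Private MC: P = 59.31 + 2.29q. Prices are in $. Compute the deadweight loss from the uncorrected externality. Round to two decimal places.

DWL = $45.56

Market equilibrium (private): 59.31 + 2.29q = 88.36 - 2.37q → q_m = 6.2339.
Social marginal cost = private MC + MEC = 76.92 + 3.02q.
Set SMC = demand: 76.92 + 3.02q = 88.36 - 2.37q → q* = 2.1224.
Height of the DWL triangle at q_m is SMC(q_m) − demand(q_m) = MEC(q_m) = 22.1608.
DWL = ½ × 4.1115 × 22.1608 = 45.5571.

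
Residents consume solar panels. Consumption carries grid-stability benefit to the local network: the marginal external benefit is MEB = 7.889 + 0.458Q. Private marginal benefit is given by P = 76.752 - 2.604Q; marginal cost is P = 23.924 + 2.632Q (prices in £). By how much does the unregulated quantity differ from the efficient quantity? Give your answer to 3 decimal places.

2.618 units

Market equilibrium (private): 23.924 + 2.632Q = 76.752 - 2.604Q → Q_m = 10.0894.
Social marginal benefit = demand + MEB = 84.641 - 2.146Q.
Set SMB = MC: 84.641 - 2.146Q = 23.924 + 2.632Q → Q* = 12.7076.
Gap = |10.0894 − 12.7076| = 2.6182.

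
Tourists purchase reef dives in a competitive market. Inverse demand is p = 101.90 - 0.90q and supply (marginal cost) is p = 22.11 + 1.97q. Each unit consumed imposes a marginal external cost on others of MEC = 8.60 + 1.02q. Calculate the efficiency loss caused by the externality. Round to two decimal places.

DWL = 175.56

Market equilibrium (private): 22.11 + 1.97q = 101.90 - 0.90q → q_m = 27.8014.
Social marginal benefit = demand − MEC = 93.30 - 1.92q.
Set SMB = MC: 93.30 - 1.92q = 22.11 + 1.97q → q* = 18.3008.
Between q* and q_m the wedge MC − SMB runs linearly from 0 to MEC(q_m), so the loss is a triangle.
DWL = ½ × 9.5006 × 36.9574 = 175.5587.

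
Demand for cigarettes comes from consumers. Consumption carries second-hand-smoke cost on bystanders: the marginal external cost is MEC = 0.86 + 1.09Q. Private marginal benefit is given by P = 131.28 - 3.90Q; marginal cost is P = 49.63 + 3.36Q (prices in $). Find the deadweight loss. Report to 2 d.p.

Market equilibrium (private): 49.63 + 3.36Q = 131.28 - 3.90Q → Q_m = 11.2466.
Social marginal benefit = demand − MEC = 130.42 - 4.99Q.
Set SMB = MC: 130.42 - 4.99Q = 49.63 + 3.36Q → Q* = 9.6754.
Height of the DWL triangle at Q_m is MC(Q_m) − SMB(Q_m) = MEC(Q_m) = 13.1187.
DWL = ½ × 1.5712 × 13.1187 = 10.3061.

DWL = $10.31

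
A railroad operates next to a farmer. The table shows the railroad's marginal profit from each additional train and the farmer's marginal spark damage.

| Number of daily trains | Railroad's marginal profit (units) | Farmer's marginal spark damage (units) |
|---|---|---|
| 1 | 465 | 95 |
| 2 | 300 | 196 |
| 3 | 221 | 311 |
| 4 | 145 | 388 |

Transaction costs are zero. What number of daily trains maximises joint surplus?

2

Bargaining reaches the level where marginal profit last exceeds marginal spark damage.
That holds through level 2 (300 ≥ 196) but not at 3 (221 < 311).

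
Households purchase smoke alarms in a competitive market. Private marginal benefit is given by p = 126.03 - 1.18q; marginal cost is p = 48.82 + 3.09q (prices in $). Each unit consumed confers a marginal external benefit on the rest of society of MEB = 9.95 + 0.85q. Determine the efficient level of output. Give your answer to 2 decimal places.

q* = 25.49

Social marginal benefit = demand + MEB = 135.98 - 0.33q.
Set SMB = MC: 135.98 - 0.33q = 48.82 + 3.09q → q* = 25.4854.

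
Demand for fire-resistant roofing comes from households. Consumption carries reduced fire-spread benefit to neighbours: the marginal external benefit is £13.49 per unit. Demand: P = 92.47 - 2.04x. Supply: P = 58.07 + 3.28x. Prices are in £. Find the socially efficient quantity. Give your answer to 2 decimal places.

x* = 9.00

Social marginal benefit = demand + MEB = 105.96 - 2.04x.
Set SMB = MC: 105.96 - 2.04x = 58.07 + 3.28x → x* = 9.0019.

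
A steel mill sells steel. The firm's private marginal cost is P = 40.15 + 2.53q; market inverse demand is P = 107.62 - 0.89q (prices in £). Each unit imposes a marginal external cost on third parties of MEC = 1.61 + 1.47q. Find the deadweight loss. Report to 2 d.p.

Market equilibrium (private): 40.15 + 2.53q = 107.62 - 0.89q → q_m = 19.7281.
Social marginal cost = private MC + MEC = 41.76 + 4.00q.
Set SMC = demand: 41.76 + 4.00q = 107.62 - 0.89q → q* = 13.4683.
The loss is the area between SMC and demand from q* to q_m; with linear curves that's a triangle of height MEC(q_m).
DWL = ½ × 6.2598 × 30.6103 = 95.8072.

DWL = £95.81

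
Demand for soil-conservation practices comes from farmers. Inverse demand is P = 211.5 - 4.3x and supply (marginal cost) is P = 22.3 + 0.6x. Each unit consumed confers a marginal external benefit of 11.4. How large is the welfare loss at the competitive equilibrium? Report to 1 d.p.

DWL = 13.3

Market equilibrium (private): 22.3 + 0.6x = 211.5 - 4.3x → x_m = 38.6122.
Social marginal benefit = demand + MEB = 222.9 - 4.3x.
Set SMB = MC: 222.9 - 4.3x = 22.3 + 0.6x → x* = 40.9388.
Height of the DWL triangle at x_m is SMB(x_m) − MC(x_m) = MEB(x_m) = 11.4000.
DWL = ½ × 2.3266 × 11.4000 = 13.2616.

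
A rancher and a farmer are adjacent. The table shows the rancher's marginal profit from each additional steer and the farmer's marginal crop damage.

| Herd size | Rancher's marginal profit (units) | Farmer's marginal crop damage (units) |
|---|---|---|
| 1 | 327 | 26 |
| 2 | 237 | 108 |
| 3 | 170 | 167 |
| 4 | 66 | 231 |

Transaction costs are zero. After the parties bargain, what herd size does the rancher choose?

3

Bargaining reaches the level where marginal profit last exceeds marginal crop damage.
That holds through level 3 (170 ≥ 167) but not at 4 (66 < 231).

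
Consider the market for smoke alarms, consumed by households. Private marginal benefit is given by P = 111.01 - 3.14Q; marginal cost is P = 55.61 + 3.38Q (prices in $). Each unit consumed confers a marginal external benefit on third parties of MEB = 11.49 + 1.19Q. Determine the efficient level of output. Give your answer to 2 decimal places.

Social marginal benefit = demand + MEB = 122.50 - 1.95Q.
Set SMB = MC: 122.50 - 1.95Q = 55.61 + 3.38Q → Q* = 12.5497.

Q* = 12.55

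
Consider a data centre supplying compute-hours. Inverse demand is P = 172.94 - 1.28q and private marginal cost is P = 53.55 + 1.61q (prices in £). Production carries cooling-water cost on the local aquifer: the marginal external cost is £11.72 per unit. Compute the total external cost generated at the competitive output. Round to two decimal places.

Market equilibrium (private): 53.55 + 1.61q = 172.94 - 1.28q → q_m = 41.3114.
Total external cost = MEC × q_m = 11.72 × 41.3114 = 484.1696.

£484.17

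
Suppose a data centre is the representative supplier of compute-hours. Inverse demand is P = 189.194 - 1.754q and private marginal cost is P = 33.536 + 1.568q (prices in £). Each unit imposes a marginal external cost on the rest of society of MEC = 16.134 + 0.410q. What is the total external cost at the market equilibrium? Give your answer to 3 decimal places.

£1206.074

Market equilibrium (private): 33.536 + 1.568q = 189.194 - 1.754q → q_m = 46.8567.
Total external cost = ∫₀^{q_m} (16.134 + 0.410q) dq = 16.134×46.8567 + ½×0.410×46.8567² = 1206.0738.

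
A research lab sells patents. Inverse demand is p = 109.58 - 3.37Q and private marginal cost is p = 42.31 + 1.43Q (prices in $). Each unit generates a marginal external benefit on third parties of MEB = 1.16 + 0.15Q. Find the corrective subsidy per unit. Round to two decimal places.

subsidy = $3.37 per unit

Social marginal cost = private MC − MEB = 41.15 + 1.28Q.
Set SMC = demand: 41.15 + 1.28Q = 109.58 - 3.37Q → Q* = 14.7161.
The Pigouvian subsidy equals MEB at Q*: 1.16 + 0.15×14.7161 = 3.3674.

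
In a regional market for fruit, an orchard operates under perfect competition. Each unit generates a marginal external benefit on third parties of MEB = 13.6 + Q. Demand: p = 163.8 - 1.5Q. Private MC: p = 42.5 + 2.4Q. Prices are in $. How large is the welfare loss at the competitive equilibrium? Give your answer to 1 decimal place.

DWL = $344.5

Market equilibrium (private): 42.5 + 2.4Q = 163.8 - 1.5Q → Q_m = 31.1026.
Social marginal cost = private MC − MEB = 28.9 + 1.4Q.
Set SMC = demand: 28.9 + 1.4Q = 163.8 - 1.5Q → Q* = 46.5172.
The loss is the area between SMC and demand from Q* to Q_m; with linear curves that's a triangle of height MEB(Q_m).
DWL = ½ × 15.4146 × 44.7026 = 344.5363.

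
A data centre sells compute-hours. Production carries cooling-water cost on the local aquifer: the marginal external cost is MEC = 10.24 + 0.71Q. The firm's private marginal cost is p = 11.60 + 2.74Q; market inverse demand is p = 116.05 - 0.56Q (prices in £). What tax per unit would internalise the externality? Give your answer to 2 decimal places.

tax = £26.92 per unit

Social marginal cost = private MC + MEC = 21.84 + 3.45Q.
Set SMC = demand: 21.84 + 3.45Q = 116.05 - 0.56Q → Q* = 23.4938.
The Pigouvian tax equals MEC at Q*: 10.24 + 0.71×23.4938 = 26.9206.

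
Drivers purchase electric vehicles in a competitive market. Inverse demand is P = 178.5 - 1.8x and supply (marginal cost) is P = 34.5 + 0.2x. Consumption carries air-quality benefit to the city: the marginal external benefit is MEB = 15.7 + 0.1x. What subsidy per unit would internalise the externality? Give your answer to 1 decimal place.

Social marginal benefit = demand + MEB = 194.2 - 1.7x.
Set SMB = MC: 194.2 - 1.7x = 34.5 + 0.2x → x* = 84.0526.
The Pigouvian subsidy equals MEB at x*: 15.7 + 0.1×84.0526 = 24.1053.

subsidy = 24.1 per unit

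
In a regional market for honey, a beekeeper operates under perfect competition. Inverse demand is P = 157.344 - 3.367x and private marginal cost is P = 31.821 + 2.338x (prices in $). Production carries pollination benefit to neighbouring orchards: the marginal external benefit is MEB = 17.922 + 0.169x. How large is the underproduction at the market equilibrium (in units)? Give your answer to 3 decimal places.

3.909 units

Market equilibrium (private): 31.821 + 2.338x = 157.344 - 3.367x → x_m = 22.0023.
Social marginal cost = private MC − MEB = 13.899 + 2.169x.
Set SMC = demand: 13.899 + 2.169x = 157.344 - 3.367x → x* = 25.9113.
Gap = |22.0023 − 25.9113| = 3.9090.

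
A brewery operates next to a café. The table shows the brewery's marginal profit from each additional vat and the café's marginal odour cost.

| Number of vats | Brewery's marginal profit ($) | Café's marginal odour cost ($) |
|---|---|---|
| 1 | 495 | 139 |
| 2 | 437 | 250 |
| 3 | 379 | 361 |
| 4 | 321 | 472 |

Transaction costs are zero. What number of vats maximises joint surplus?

Bargaining reaches the level where marginal profit last exceeds marginal odour cost.
That holds through level 3 (379 ≥ 361) but not at 4 (321 < 472).

3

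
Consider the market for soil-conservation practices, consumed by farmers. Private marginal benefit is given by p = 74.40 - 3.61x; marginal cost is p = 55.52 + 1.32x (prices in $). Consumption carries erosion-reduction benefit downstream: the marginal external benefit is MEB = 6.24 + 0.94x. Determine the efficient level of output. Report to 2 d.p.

x* = 6.30

Social marginal benefit = demand + MEB = 80.64 - 2.67x.
Set SMB = MC: 80.64 - 2.67x = 55.52 + 1.32x → x* = 6.2957.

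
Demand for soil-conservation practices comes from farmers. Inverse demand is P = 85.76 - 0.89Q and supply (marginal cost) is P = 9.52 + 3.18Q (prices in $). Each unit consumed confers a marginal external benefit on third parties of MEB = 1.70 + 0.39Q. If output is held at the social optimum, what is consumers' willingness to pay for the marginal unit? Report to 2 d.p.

P = $66.91

Social marginal benefit = demand + MEB = 87.46 - 0.50Q.
Set SMB = MC: 87.46 - 0.50Q = 9.52 + 3.18Q → Q* = 21.1793.
Consumer price on the demand curve at Q*: 85.76 − 0.89×21.1793 = 66.9104.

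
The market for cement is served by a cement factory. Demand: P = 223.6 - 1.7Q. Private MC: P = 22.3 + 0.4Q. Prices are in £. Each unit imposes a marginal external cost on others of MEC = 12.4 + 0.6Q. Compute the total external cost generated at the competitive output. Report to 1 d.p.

Market equilibrium (private): 22.3 + 0.4Q = 223.6 - 1.7Q → Q_m = 95.8571.
Total external cost = ∫₀^{Q_m} (12.4 + 0.6Q) dQ = 12.4×95.8571 + ½×0.6×95.8571² = 3945.2031.

£3945.2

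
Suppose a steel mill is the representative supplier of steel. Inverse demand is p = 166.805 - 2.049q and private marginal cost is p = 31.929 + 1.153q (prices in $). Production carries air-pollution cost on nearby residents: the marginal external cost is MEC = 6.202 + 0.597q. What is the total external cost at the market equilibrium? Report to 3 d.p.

$790.871

Market equilibrium (private): 31.929 + 1.153q = 166.805 - 2.049q → q_m = 42.1224.
Total external cost = ∫₀^{q_m} (6.202 + 0.597q) dq = 6.202×42.1224 + ½×0.597×42.1224² = 790.8707.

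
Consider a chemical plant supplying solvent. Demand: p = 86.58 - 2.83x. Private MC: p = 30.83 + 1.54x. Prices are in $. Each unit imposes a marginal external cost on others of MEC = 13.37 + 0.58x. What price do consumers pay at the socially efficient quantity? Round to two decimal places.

Social marginal cost = private MC + MEC = 44.20 + 2.12x.
Set SMC = demand: 44.20 + 2.12x = 86.58 - 2.83x → x* = 8.5616.
Consumer price on the demand curve at x*: 86.58 − 2.83×8.5616 = 62.3507.

P = $62.35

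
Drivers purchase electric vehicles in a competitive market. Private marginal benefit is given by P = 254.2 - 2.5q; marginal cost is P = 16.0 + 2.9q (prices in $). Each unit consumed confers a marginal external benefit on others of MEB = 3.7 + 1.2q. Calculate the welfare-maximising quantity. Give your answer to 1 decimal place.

Social marginal benefit = demand + MEB = 257.9 - 1.3q.
Set SMB = MC: 257.9 - 1.3q = 16.0 + 2.9q → q* = 57.5952.

q* = 57.6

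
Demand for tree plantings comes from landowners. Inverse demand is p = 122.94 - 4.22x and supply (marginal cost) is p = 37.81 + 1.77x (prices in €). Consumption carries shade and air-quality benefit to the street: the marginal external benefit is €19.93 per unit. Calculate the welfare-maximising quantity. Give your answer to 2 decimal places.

x* = 17.54

Social marginal benefit = demand + MEB = 142.87 - 4.22x.
Set SMB = MC: 142.87 - 4.22x = 37.81 + 1.77x → x* = 17.5392.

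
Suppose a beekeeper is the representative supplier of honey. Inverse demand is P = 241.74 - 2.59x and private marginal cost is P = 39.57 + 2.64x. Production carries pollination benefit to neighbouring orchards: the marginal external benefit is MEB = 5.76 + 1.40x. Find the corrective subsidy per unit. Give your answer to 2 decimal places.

subsidy = 81.77 per unit

Social marginal cost = private MC − MEB = 33.81 + 1.24x.
Set SMC = demand: 33.81 + 1.24x = 241.74 - 2.59x → x* = 54.2898.
The Pigouvian subsidy equals MEB at x*: 5.76 + 1.40×54.2898 = 81.7657.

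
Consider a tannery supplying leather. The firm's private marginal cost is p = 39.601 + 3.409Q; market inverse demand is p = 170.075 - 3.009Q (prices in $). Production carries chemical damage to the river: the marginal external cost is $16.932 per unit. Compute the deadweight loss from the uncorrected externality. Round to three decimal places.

DWL = $22.335

Market equilibrium (private): 39.601 + 3.409Q = 170.075 - 3.009Q → Q_m = 20.3294.
Social marginal cost = private MC + MEC = 56.533 + 3.409Q.
Set SMC = demand: 56.533 + 3.409Q = 170.075 - 3.009Q → Q* = 17.6912.
Height of the DWL triangle at Q_m is SMC(Q_m) − demand(Q_m) = MEC(Q_m) = 16.9320.
DWL = ½ × 2.6382 × 16.9320 = 22.3350.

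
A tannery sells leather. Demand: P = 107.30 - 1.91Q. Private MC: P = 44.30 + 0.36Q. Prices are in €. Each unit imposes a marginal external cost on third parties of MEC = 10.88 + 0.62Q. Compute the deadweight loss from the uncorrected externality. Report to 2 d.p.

Market equilibrium (private): 44.30 + 0.36Q = 107.30 - 1.91Q → Q_m = 27.7533.
Social marginal cost = private MC + MEC = 55.18 + 0.98Q.
Set SMC = demand: 55.18 + 0.98Q = 107.30 - 1.91Q → Q* = 18.0346.
The loss is the area between SMC and demand from Q* to Q_m; with linear curves that's a triangle of height MEC(Q_m).
DWL = ½ × 9.7187 × 28.0870 = 136.4846.

DWL = €136.48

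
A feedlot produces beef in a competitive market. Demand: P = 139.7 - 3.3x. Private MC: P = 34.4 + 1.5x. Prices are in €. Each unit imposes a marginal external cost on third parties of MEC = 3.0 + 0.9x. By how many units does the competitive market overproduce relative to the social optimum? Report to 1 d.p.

4.0 units

Market equilibrium (private): 34.4 + 1.5x = 139.7 - 3.3x → x_m = 21.9375.
Social marginal cost = private MC + MEC = 37.4 + 2.4x.
Set SMC = demand: 37.4 + 2.4x = 139.7 - 3.3x → x* = 17.9474.
Gap = |21.9375 − 17.9474| = 3.9901.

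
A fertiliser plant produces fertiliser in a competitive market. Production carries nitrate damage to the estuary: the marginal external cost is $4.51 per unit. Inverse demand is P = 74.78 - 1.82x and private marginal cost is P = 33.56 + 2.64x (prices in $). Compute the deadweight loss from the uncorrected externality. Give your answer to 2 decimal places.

DWL = $2.28

Market equilibrium (private): 33.56 + 2.64x = 74.78 - 1.82x → x_m = 9.2422.
Social marginal cost = private MC + MEC = 38.07 + 2.64x.
Set SMC = demand: 38.07 + 2.64x = 74.78 - 1.82x → x* = 8.2309.
Between x* and x_m the wedge SMC − demand runs linearly from 0 to MEC(x_m), so the loss is a triangle.
DWL = ½ × 1.0113 × 4.5100 = 2.2805.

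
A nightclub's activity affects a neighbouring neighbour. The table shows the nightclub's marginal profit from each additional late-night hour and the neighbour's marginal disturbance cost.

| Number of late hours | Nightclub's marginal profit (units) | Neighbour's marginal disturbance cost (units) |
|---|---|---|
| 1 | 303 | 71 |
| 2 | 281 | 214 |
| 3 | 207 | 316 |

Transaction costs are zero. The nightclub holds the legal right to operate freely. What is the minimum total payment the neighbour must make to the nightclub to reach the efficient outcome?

207

Left alone the nightclub would choose level 3 (marginal profit stays positive).
Efficient level: k* = 2 (marginal profit ≥ marginal disturbance cost through 2).
The neighbour must at least cover the nightclub's forgone profit from cutting 3→2: 207 = 207.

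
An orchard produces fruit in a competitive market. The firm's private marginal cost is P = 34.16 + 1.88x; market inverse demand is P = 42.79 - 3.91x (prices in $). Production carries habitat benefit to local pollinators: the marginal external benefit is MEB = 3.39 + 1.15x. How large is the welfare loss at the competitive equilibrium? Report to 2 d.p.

DWL = $2.81

Market equilibrium (private): 34.16 + 1.88x = 42.79 - 3.91x → x_m = 1.4905.
Social marginal cost = private MC − MEB = 30.77 + 0.73x.
Set SMC = demand: 30.77 + 0.73x = 42.79 - 3.91x → x* = 2.5905.
Between x* and x_m the wedge demand − SMC runs linearly from 0 to MEB(x_m), so the loss is a triangle.
DWL = ½ × 1.1000 × 5.1041 = 2.8073.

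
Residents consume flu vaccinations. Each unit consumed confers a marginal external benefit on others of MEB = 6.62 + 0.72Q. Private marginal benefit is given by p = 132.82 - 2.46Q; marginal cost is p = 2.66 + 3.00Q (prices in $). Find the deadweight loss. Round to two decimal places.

Market equilibrium (private): 2.66 + 3.00Q = 132.82 - 2.46Q → Q_m = 23.8388.
Social marginal benefit = demand + MEB = 139.44 - 1.74Q.
Set SMB = MC: 139.44 - 1.74Q = 2.66 + 3.00Q → Q* = 28.8565.
The welfare-loss triangle has base |Q_m − Q*| and height MEB(Q_m) (the vertical gap between SMB and MC is zero at Q* and MEB at Q_m).
DWL = ½ × 5.0177 × 23.7840 = 59.6705.

DWL = $59.67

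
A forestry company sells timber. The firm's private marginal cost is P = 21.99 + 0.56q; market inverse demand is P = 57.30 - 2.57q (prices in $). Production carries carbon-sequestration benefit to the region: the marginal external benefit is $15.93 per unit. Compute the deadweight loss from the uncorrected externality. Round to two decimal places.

Market equilibrium (private): 21.99 + 0.56q = 57.30 - 2.57q → q_m = 11.2812.
Social marginal cost = private MC − MEB = 6.06 + 0.56q.
Set SMC = demand: 6.06 + 0.56q = 57.30 - 2.57q → q* = 16.3706.
Height of the DWL triangle at q_m is demand(q_m) − SMC(q_m) = MEB(q_m) = 15.9300.
DWL = ½ × 5.0894 × 15.9300 = 40.5371.

DWL = $40.54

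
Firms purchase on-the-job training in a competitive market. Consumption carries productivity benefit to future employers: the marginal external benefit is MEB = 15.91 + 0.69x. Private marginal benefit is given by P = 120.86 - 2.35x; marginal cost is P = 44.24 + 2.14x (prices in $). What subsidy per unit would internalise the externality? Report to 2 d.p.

subsidy = $32.71 per unit

Social marginal benefit = demand + MEB = 136.77 - 1.66x.
Set SMB = MC: 136.77 - 1.66x = 44.24 + 2.14x → x* = 24.3500.
The Pigouvian subsidy equals MEB at x*: 15.91 + 0.69×24.3500 = 32.7115.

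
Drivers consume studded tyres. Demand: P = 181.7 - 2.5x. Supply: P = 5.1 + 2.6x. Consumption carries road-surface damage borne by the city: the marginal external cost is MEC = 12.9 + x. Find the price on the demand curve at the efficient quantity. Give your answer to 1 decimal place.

P = 114.6

Social marginal benefit = demand − MEC = 168.8 - 3.5x.
Set SMB = MC: 168.8 - 3.5x = 5.1 + 2.6x → x* = 26.8361.
Consumer price on the demand curve at x*: 181.7 − 2.5×26.8361 = 114.6098.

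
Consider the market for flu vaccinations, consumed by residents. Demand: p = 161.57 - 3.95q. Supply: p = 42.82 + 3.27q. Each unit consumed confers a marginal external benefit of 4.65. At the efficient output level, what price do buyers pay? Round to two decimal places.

Social marginal benefit = demand + MEB = 166.22 - 3.95q.
Set SMB = MC: 166.22 - 3.95q = 42.82 + 3.27q → q* = 17.0914.
Consumer price on the demand curve at q*: 161.57 − 3.95×17.0914 = 94.0590.

P = 94.06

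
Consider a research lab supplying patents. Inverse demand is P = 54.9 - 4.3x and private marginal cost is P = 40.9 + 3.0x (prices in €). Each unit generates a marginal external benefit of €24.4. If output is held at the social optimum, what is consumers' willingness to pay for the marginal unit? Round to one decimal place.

Social marginal cost = private MC − MEB = 16.5 + 3.0x.
Set SMC = demand: 16.5 + 3.0x = 54.9 - 4.3x → x* = 5.2603.
Consumer price on the demand curve at x*: 54.9 − 4.3×5.2603 = 32.2807.

P = €32.3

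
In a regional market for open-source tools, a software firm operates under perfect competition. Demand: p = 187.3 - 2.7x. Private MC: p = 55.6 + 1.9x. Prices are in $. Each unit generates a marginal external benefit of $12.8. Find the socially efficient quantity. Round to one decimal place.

Social marginal cost = private MC − MEB = 42.8 + 1.9x.
Set SMC = demand: 42.8 + 1.9x = 187.3 - 2.7x → x* = 31.4130.

x* = 31.4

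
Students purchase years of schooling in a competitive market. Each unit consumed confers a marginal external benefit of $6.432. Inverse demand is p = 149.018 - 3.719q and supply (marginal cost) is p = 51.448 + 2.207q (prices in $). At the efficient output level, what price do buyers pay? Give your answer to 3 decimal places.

Social marginal benefit = demand + MEB = 155.450 - 3.719q.
Set SMB = MC: 155.450 - 3.719q = 51.448 + 2.207q → q* = 17.5501.
Consumer price on the demand curve at q*: 149.018 − 3.719×17.5501 = 83.7492.

P = $83.749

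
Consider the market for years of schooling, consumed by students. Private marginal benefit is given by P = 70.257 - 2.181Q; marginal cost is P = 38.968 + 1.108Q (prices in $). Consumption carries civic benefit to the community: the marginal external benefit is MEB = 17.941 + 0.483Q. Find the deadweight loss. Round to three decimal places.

DWL = $90.496

Market equilibrium (private): 38.968 + 1.108Q = 70.257 - 2.181Q → Q_m = 9.5132.
Social marginal benefit = demand + MEB = 88.198 - 1.698Q.
Set SMB = MC: 88.198 - 1.698Q = 38.968 + 1.108Q → Q* = 17.5445.
Height of the DWL triangle at Q_m is SMB(Q_m) − MC(Q_m) = MEB(Q_m) = 22.5359.
DWL = ½ × 8.0313 × 22.5359 = 90.4963.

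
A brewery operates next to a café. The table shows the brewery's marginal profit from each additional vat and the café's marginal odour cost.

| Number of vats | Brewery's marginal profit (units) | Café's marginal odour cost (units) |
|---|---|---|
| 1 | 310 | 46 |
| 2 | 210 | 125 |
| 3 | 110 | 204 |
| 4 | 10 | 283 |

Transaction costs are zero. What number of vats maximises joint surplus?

2

Bargaining reaches the level where marginal profit last exceeds marginal odour cost.
That holds through level 2 (210 ≥ 125) but not at 3 (110 < 204).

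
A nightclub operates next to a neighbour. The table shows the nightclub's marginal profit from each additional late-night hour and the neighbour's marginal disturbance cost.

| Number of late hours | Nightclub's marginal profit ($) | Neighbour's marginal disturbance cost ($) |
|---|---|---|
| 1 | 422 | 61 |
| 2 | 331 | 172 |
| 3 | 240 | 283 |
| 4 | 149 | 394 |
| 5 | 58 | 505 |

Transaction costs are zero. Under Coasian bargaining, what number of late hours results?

Bargaining reaches the level where marginal profit last exceeds marginal disturbance cost.
That holds through level 2 (331 ≥ 172) but not at 3 (240 < 283).

2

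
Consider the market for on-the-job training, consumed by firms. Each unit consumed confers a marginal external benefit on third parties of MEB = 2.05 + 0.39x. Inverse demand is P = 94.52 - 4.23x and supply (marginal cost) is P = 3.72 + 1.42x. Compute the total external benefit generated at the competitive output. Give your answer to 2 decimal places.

83.31

Market equilibrium (private): 3.72 + 1.42x = 94.52 - 4.23x → x_m = 16.0708.
Total external benefit = ∫₀^{x_m} (2.05 + 0.39x) dx = 2.05×16.0708 + ½×0.39×16.0708² = 83.3079.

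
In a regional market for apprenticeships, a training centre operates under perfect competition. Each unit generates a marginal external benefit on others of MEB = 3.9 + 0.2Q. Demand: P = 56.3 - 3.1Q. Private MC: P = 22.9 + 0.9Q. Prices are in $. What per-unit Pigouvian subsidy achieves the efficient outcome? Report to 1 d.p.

Social marginal cost = private MC − MEB = 19.0 + 0.7Q.
Set SMC = demand: 19.0 + 0.7Q = 56.3 - 3.1Q → Q* = 9.8158.
The Pigouvian subsidy equals MEB at Q*: 3.9 + 0.2×9.8158 = 5.8632.

subsidy = $5.9 per unit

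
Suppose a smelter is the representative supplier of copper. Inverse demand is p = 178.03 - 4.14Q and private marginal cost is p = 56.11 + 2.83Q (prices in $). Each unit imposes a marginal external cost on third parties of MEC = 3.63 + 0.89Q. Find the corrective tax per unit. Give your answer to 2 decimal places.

Social marginal cost = private MC + MEC = 59.74 + 3.72Q.
Set SMC = demand: 59.74 + 3.72Q = 178.03 - 4.14Q → Q* = 15.0496.
The Pigouvian tax equals MEC at Q*: 3.63 + 0.89×15.0496 = 17.0241.

tax = $17.02 per unit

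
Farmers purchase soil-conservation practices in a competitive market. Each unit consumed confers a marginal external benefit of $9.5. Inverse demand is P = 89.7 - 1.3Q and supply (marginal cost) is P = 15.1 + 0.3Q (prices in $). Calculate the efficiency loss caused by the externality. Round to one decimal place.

DWL = $28.2

Market equilibrium (private): 15.1 + 0.3Q = 89.7 - 1.3Q → Q_m = 46.6250.
Social marginal benefit = demand + MEB = 99.2 - 1.3Q.
Set SMB = MC: 99.2 - 1.3Q = 15.1 + 0.3Q → Q* = 52.5625.
Between Q* and Q_m the wedge SMB − MC runs linearly from 0 to MEB(Q_m), so the loss is a triangle.
DWL = ½ × 5.9375 × 9.5000 = 28.2031.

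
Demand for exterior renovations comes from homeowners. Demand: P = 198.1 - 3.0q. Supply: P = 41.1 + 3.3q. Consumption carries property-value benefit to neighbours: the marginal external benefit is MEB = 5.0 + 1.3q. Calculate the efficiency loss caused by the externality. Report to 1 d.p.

Market equilibrium (private): 41.1 + 3.3q = 198.1 - 3.0q → q_m = 24.9206.
Social marginal benefit = demand + MEB = 203.1 - 1.7q.
Set SMB = MC: 203.1 - 1.7q = 41.1 + 3.3q → q* = 32.4000.
Height of the DWL triangle at q_m is SMB(q_m) − MC(q_m) = MEB(q_m) = 37.3968.
DWL = ½ × 7.4794 × 37.3968 = 139.8528.

DWL = 139.9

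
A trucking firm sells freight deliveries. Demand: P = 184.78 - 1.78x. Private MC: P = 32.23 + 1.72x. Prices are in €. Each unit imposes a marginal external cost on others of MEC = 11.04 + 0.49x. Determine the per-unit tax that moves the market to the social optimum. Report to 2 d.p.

Social marginal cost = private MC + MEC = 43.27 + 2.21x.
Set SMC = demand: 43.27 + 2.21x = 184.78 - 1.78x → x* = 35.4662.
The Pigouvian tax equals MEC at x*: 11.04 + 0.49×35.4662 = 28.4184.

tax = €28.42 per unit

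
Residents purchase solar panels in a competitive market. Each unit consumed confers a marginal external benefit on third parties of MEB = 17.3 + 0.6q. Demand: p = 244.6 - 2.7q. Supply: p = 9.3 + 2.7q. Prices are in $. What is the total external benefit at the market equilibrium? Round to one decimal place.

Market equilibrium (private): 9.3 + 2.7q = 244.6 - 2.7q → q_m = 43.5741.
Total external benefit = ∫₀^{q_m} (17.3 + 0.6q) dq = 17.3×43.5741 + ½×0.6×43.5741² = 1323.4426.

$1323.4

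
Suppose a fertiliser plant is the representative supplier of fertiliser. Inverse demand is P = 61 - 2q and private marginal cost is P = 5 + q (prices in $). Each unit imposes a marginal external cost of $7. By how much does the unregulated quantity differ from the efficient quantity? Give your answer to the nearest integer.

Market equilibrium (private): 5 + q = 61 - 2q → q_m = 18.6667.
Social marginal cost = private MC + MEC = 12 + q.
Set SMC = demand: 12 + q = 61 - 2q → q* = 16.3333.
Gap = |18.6667 − 16.3333| = 2.3334.

2 units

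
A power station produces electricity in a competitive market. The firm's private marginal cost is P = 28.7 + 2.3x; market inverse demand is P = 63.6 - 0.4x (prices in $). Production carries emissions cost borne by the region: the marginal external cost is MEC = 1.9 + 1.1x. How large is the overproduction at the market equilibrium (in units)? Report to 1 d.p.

Market equilibrium (private): 28.7 + 2.3x = 63.6 - 0.4x → x_m = 12.9259.
Social marginal cost = private MC + MEC = 30.6 + 3.4x.
Set SMC = demand: 30.6 + 3.4x = 63.6 - 0.4x → x* = 8.6842.
Gap = |12.9259 − 8.6842| = 4.2417.

4.2 units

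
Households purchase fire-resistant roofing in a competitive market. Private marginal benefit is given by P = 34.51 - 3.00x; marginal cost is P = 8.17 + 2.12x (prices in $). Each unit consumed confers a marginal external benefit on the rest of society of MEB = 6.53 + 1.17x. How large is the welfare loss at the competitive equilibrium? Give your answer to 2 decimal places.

Market equilibrium (private): 8.17 + 2.12x = 34.51 - 3.00x → x_m = 5.1445.
Social marginal benefit = demand + MEB = 41.04 - 1.83x.
Set SMB = MC: 41.04 - 1.83x = 8.17 + 2.12x → x* = 8.3215.
Between x* and x_m the wedge SMB − MC runs linearly from 0 to MEB(x_m), so the loss is a triangle.
DWL = ½ × 3.1770 × 12.5491 = 19.9342.

DWL = $19.93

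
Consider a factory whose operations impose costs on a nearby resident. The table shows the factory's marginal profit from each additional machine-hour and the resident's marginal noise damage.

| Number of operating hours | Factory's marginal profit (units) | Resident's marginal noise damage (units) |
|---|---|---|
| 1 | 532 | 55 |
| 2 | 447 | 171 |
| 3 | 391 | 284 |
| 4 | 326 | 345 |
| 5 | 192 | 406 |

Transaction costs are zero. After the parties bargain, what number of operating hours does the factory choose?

Bargaining reaches the level where marginal profit last exceeds marginal noise damage.
That holds through level 3 (391 ≥ 284) but not at 4 (326 < 345).

3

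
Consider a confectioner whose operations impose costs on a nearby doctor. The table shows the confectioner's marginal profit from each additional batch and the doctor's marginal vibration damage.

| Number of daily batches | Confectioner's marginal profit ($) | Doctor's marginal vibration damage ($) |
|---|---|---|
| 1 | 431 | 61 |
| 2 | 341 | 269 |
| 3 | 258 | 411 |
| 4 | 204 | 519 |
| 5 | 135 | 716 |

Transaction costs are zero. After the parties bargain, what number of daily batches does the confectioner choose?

Bargaining reaches the level where marginal profit last exceeds marginal vibration damage.
That holds through level 2 (341 ≥ 269) but not at 3 (258 < 411).

2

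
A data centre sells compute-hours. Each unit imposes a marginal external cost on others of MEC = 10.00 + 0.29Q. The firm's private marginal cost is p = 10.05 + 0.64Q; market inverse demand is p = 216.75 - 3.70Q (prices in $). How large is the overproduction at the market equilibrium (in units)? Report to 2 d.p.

Market equilibrium (private): 10.05 + 0.64Q = 216.75 - 3.70Q → Q_m = 47.6267.
Social marginal cost = private MC + MEC = 20.05 + 0.93Q.
Set SMC = demand: 20.05 + 0.93Q = 216.75 - 3.70Q → Q* = 42.4838.
Gap = |47.6267 − 42.4838| = 5.1429.

5.14 units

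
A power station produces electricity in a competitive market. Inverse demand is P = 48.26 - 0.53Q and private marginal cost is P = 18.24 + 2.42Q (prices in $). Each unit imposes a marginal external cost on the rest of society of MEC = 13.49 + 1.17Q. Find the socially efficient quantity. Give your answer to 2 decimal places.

Q* = 4.01

Social marginal cost = private MC + MEC = 31.73 + 3.59Q.
Set SMC = demand: 31.73 + 3.59Q = 48.26 - 0.53Q → Q* = 4.0121.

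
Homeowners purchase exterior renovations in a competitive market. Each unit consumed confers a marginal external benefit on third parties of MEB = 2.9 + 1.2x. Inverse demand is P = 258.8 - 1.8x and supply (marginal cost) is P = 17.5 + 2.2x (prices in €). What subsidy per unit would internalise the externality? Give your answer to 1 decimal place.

subsidy = €107.6 per unit

Social marginal benefit = demand + MEB = 261.7 - 0.6x.
Set SMB = MC: 261.7 - 0.6x = 17.5 + 2.2x → x* = 87.2143.
The Pigouvian subsidy equals MEB at x*: 2.9 + 1.2×87.2143 = 107.5572.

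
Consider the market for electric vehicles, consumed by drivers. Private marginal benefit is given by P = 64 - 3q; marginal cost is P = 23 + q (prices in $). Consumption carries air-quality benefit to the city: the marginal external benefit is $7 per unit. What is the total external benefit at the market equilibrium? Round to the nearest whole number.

$72

Market equilibrium (private): 23 + q = 64 - 3q → q_m = 10.2500.
Total external benefit = MEB × q_m = 7 × 10.2500 = 71.7500.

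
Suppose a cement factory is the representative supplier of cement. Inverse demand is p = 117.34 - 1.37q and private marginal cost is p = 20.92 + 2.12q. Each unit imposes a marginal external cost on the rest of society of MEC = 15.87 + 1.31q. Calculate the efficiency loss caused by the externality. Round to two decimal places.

DWL = 282.34

Market equilibrium (private): 20.92 + 2.12q = 117.34 - 1.37q → q_m = 27.6275.
Social marginal cost = private MC + MEC = 36.79 + 3.43q.
Set SMC = demand: 36.79 + 3.43q = 117.34 - 1.37q → q* = 16.7813.
The loss is the area between SMC and demand from q* to q_m; with linear curves that's a triangle of height MEC(q_m).
DWL = ½ × 10.8462 × 52.0620 = 282.3374.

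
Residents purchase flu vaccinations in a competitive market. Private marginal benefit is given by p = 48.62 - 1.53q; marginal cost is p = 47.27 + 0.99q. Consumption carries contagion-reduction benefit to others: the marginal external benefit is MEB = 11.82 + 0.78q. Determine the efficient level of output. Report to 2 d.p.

q* = 7.57

Social marginal benefit = demand + MEB = 60.44 - 0.75q.
Set SMB = MC: 60.44 - 0.75q = 47.27 + 0.99q → q* = 7.5690.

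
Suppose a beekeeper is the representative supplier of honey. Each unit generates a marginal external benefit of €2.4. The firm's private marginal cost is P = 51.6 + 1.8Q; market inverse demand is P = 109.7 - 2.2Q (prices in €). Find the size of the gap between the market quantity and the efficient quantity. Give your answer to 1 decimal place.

0.6 units

Market equilibrium (private): 51.6 + 1.8Q = 109.7 - 2.2Q → Q_m = 14.5250.
Social marginal cost = private MC − MEB = 49.2 + 1.8Q.
Set SMC = demand: 49.2 + 1.8Q = 109.7 - 2.2Q → Q* = 15.1250.
Gap = |14.5250 − 15.1250| = 0.6000.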